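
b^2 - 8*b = b*(b - 8)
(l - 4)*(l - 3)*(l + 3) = l^3 - 4*l^2 - 9*l + 36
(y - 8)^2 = y^2 - 16*y + 64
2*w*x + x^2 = x*(2*w + x)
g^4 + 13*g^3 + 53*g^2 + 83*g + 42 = (g + 1)*(g + 2)*(g + 3)*(g + 7)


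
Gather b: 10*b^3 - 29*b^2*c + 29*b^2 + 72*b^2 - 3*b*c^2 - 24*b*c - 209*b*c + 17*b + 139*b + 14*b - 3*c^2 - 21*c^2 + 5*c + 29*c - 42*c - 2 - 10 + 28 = 10*b^3 + b^2*(101 - 29*c) + b*(-3*c^2 - 233*c + 170) - 24*c^2 - 8*c + 16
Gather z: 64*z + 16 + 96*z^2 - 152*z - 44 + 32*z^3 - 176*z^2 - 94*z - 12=32*z^3 - 80*z^2 - 182*z - 40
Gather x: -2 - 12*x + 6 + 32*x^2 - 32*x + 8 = 32*x^2 - 44*x + 12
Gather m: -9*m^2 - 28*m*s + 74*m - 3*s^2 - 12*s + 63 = -9*m^2 + m*(74 - 28*s) - 3*s^2 - 12*s + 63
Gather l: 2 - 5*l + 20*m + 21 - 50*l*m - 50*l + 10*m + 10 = l*(-50*m - 55) + 30*m + 33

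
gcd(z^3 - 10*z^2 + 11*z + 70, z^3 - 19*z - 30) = z^2 - 3*z - 10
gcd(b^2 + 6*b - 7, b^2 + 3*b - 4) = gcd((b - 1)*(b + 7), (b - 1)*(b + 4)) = b - 1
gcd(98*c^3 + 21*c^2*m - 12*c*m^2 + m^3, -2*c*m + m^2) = 1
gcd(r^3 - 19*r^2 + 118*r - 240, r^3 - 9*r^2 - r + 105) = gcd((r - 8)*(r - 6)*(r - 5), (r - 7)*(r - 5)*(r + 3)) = r - 5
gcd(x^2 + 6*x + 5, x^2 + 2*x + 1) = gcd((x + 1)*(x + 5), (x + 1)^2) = x + 1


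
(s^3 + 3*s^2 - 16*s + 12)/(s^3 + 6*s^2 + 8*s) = (s^3 + 3*s^2 - 16*s + 12)/(s*(s^2 + 6*s + 8))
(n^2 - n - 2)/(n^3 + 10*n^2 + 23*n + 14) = (n - 2)/(n^2 + 9*n + 14)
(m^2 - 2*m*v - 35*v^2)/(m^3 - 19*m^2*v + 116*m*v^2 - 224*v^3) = (m + 5*v)/(m^2 - 12*m*v + 32*v^2)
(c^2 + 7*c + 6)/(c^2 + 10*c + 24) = (c + 1)/(c + 4)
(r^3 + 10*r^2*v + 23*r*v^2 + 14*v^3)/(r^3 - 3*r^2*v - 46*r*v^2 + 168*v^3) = (r^2 + 3*r*v + 2*v^2)/(r^2 - 10*r*v + 24*v^2)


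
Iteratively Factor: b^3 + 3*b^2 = (b)*(b^2 + 3*b) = b*(b + 3)*(b)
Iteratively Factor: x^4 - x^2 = (x - 1)*(x^3 + x^2) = x*(x - 1)*(x^2 + x) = x*(x - 1)*(x + 1)*(x)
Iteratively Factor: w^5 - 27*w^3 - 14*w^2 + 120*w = (w + 3)*(w^4 - 3*w^3 - 18*w^2 + 40*w) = w*(w + 3)*(w^3 - 3*w^2 - 18*w + 40) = w*(w - 2)*(w + 3)*(w^2 - w - 20) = w*(w - 5)*(w - 2)*(w + 3)*(w + 4)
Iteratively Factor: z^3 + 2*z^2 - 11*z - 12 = (z + 1)*(z^2 + z - 12) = (z - 3)*(z + 1)*(z + 4)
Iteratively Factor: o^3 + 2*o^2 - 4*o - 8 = (o + 2)*(o^2 - 4) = (o + 2)^2*(o - 2)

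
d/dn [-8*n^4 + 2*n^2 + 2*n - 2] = -32*n^3 + 4*n + 2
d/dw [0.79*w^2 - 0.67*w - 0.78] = 1.58*w - 0.67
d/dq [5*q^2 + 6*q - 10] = 10*q + 6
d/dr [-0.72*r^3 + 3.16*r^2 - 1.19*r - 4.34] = -2.16*r^2 + 6.32*r - 1.19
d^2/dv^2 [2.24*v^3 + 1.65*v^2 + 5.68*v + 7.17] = 13.44*v + 3.3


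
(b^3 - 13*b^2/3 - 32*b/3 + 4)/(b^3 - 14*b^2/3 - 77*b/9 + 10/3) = 3*(b + 2)/(3*b + 5)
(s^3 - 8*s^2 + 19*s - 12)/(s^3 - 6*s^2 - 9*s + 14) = (s^2 - 7*s + 12)/(s^2 - 5*s - 14)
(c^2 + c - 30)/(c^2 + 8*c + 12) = (c - 5)/(c + 2)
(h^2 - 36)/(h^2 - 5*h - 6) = (h + 6)/(h + 1)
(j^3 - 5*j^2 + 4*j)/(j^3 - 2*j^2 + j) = (j - 4)/(j - 1)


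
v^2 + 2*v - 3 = (v - 1)*(v + 3)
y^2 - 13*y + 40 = (y - 8)*(y - 5)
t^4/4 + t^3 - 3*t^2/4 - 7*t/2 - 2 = (t/4 + 1)*(t - 2)*(t + 1)^2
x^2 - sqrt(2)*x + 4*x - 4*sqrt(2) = (x + 4)*(x - sqrt(2))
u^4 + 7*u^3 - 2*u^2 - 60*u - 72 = (u - 3)*(u + 2)^2*(u + 6)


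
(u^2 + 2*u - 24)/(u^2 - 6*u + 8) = (u + 6)/(u - 2)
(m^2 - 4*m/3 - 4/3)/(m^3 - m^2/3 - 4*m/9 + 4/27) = 9*(m - 2)/(9*m^2 - 9*m + 2)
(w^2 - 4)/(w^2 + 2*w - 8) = (w + 2)/(w + 4)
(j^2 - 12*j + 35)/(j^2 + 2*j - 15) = (j^2 - 12*j + 35)/(j^2 + 2*j - 15)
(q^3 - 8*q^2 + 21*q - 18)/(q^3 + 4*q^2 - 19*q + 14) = (q^2 - 6*q + 9)/(q^2 + 6*q - 7)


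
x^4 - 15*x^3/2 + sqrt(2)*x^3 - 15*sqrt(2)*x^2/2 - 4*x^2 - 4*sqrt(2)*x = x*(x - 8)*(x + 1/2)*(x + sqrt(2))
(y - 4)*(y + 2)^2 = y^3 - 12*y - 16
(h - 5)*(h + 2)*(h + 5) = h^3 + 2*h^2 - 25*h - 50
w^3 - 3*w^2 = w^2*(w - 3)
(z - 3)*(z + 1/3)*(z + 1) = z^3 - 5*z^2/3 - 11*z/3 - 1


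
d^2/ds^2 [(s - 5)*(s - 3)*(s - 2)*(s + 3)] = 12*s^2 - 42*s + 2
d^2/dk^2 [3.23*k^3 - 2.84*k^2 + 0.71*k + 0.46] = 19.38*k - 5.68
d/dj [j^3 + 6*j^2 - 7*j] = 3*j^2 + 12*j - 7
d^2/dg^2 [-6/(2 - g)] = 12/(g - 2)^3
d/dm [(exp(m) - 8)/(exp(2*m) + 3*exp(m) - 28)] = (-(exp(m) - 8)*(2*exp(m) + 3) + exp(2*m) + 3*exp(m) - 28)*exp(m)/(exp(2*m) + 3*exp(m) - 28)^2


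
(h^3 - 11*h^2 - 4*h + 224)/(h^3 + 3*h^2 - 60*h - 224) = (h - 7)/(h + 7)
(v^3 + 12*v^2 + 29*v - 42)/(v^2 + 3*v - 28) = (v^2 + 5*v - 6)/(v - 4)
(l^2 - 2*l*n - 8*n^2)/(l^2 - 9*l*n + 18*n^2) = (l^2 - 2*l*n - 8*n^2)/(l^2 - 9*l*n + 18*n^2)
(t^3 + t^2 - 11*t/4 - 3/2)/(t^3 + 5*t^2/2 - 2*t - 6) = (t + 1/2)/(t + 2)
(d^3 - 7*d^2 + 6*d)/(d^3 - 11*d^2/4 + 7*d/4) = 4*(d - 6)/(4*d - 7)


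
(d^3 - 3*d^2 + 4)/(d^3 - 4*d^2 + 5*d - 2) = (d^2 - d - 2)/(d^2 - 2*d + 1)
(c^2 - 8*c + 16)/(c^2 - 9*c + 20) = (c - 4)/(c - 5)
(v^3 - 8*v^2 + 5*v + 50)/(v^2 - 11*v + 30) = (v^2 - 3*v - 10)/(v - 6)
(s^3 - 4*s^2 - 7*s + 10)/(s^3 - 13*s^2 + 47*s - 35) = (s + 2)/(s - 7)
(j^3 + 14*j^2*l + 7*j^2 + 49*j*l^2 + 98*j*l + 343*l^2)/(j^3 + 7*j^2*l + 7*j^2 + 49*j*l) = (j + 7*l)/j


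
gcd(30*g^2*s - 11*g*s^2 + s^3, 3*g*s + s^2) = s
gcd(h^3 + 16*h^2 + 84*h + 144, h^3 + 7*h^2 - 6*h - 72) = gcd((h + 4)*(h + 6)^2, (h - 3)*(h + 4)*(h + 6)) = h^2 + 10*h + 24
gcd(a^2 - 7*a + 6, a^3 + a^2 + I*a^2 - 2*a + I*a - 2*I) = a - 1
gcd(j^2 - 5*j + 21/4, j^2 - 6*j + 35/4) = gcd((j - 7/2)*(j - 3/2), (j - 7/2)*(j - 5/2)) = j - 7/2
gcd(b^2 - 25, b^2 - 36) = 1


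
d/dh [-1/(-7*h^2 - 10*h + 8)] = 2*(-7*h - 5)/(7*h^2 + 10*h - 8)^2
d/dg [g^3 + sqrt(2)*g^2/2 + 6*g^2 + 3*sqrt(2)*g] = 3*g^2 + sqrt(2)*g + 12*g + 3*sqrt(2)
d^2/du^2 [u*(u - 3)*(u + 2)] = 6*u - 2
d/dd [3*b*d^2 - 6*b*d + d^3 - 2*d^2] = 6*b*d - 6*b + 3*d^2 - 4*d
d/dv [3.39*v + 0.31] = 3.39000000000000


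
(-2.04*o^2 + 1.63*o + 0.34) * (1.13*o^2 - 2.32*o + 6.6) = -2.3052*o^4 + 6.5747*o^3 - 16.8614*o^2 + 9.9692*o + 2.244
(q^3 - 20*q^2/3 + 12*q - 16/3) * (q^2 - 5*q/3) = q^5 - 25*q^4/3 + 208*q^3/9 - 76*q^2/3 + 80*q/9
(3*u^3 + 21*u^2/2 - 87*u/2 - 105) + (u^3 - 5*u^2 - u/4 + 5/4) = 4*u^3 + 11*u^2/2 - 175*u/4 - 415/4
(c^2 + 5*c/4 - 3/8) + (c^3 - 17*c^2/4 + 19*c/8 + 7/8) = c^3 - 13*c^2/4 + 29*c/8 + 1/2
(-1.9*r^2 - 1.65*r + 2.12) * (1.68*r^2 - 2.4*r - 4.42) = -3.192*r^4 + 1.788*r^3 + 15.9196*r^2 + 2.205*r - 9.3704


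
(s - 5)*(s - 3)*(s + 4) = s^3 - 4*s^2 - 17*s + 60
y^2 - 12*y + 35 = (y - 7)*(y - 5)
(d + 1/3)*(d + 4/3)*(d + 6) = d^3 + 23*d^2/3 + 94*d/9 + 8/3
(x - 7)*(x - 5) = x^2 - 12*x + 35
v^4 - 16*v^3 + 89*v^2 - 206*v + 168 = (v - 7)*(v - 4)*(v - 3)*(v - 2)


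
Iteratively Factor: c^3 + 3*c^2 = (c)*(c^2 + 3*c) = c*(c + 3)*(c)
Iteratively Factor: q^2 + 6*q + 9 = (q + 3)*(q + 3)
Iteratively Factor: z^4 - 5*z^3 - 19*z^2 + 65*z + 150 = (z - 5)*(z^3 - 19*z - 30) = (z - 5)*(z + 3)*(z^2 - 3*z - 10) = (z - 5)^2*(z + 3)*(z + 2)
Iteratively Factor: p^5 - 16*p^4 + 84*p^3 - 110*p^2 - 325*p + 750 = (p + 2)*(p^4 - 18*p^3 + 120*p^2 - 350*p + 375) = (p - 5)*(p + 2)*(p^3 - 13*p^2 + 55*p - 75) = (p - 5)*(p - 3)*(p + 2)*(p^2 - 10*p + 25) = (p - 5)^2*(p - 3)*(p + 2)*(p - 5)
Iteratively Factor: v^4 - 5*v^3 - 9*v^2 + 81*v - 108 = (v - 3)*(v^3 - 2*v^2 - 15*v + 36) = (v - 3)*(v + 4)*(v^2 - 6*v + 9) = (v - 3)^2*(v + 4)*(v - 3)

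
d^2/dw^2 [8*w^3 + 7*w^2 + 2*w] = 48*w + 14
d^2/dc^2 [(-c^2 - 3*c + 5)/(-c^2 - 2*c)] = 2*(c^3 - 15*c^2 - 30*c - 20)/(c^3*(c^3 + 6*c^2 + 12*c + 8))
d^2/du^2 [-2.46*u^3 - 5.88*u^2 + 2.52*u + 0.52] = -14.76*u - 11.76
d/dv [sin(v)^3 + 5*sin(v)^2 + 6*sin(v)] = (3*sin(v)^2 + 10*sin(v) + 6)*cos(v)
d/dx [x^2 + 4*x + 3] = 2*x + 4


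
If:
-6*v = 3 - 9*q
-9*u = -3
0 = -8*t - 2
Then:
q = 2*v/3 + 1/3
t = -1/4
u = 1/3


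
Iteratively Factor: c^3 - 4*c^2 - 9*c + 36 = (c - 3)*(c^2 - c - 12) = (c - 4)*(c - 3)*(c + 3)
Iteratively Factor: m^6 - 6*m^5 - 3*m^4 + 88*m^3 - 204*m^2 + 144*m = (m - 3)*(m^5 - 3*m^4 - 12*m^3 + 52*m^2 - 48*m) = m*(m - 3)*(m^4 - 3*m^3 - 12*m^2 + 52*m - 48) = m*(m - 3)*(m - 2)*(m^3 - m^2 - 14*m + 24) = m*(m - 3)^2*(m - 2)*(m^2 + 2*m - 8) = m*(m - 3)^2*(m - 2)*(m + 4)*(m - 2)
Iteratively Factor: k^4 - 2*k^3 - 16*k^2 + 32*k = (k - 2)*(k^3 - 16*k) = (k - 4)*(k - 2)*(k^2 + 4*k) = k*(k - 4)*(k - 2)*(k + 4)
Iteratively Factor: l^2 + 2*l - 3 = (l + 3)*(l - 1)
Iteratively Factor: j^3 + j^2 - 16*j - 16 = (j + 4)*(j^2 - 3*j - 4) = (j - 4)*(j + 4)*(j + 1)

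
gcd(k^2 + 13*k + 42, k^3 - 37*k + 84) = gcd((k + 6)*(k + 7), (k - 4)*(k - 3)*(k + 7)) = k + 7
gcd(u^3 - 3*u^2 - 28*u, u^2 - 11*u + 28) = u - 7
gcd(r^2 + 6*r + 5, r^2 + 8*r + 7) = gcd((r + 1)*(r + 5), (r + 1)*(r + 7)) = r + 1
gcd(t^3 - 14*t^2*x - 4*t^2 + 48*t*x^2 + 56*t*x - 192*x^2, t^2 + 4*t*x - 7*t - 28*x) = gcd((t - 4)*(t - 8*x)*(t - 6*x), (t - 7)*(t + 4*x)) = 1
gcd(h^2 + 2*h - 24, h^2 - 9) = 1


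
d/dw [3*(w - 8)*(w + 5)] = 6*w - 9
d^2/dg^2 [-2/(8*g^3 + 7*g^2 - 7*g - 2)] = 4*((24*g + 7)*(8*g^3 + 7*g^2 - 7*g - 2) - (24*g^2 + 14*g - 7)^2)/(8*g^3 + 7*g^2 - 7*g - 2)^3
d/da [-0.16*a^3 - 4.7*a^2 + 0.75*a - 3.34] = -0.48*a^2 - 9.4*a + 0.75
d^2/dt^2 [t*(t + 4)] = 2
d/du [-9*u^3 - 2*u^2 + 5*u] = -27*u^2 - 4*u + 5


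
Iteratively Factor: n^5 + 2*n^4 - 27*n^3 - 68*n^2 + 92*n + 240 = (n + 2)*(n^4 - 27*n^2 - 14*n + 120) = (n - 5)*(n + 2)*(n^3 + 5*n^2 - 2*n - 24) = (n - 5)*(n + 2)*(n + 3)*(n^2 + 2*n - 8) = (n - 5)*(n - 2)*(n + 2)*(n + 3)*(n + 4)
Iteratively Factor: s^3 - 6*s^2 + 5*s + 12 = (s - 4)*(s^2 - 2*s - 3) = (s - 4)*(s - 3)*(s + 1)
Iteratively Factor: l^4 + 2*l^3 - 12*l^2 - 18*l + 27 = (l - 1)*(l^3 + 3*l^2 - 9*l - 27) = (l - 1)*(l + 3)*(l^2 - 9) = (l - 1)*(l + 3)^2*(l - 3)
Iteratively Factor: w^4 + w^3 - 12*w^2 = (w)*(w^3 + w^2 - 12*w) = w*(w - 3)*(w^2 + 4*w) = w^2*(w - 3)*(w + 4)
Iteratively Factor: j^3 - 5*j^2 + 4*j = (j)*(j^2 - 5*j + 4) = j*(j - 1)*(j - 4)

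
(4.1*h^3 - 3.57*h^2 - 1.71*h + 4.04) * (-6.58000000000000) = -26.978*h^3 + 23.4906*h^2 + 11.2518*h - 26.5832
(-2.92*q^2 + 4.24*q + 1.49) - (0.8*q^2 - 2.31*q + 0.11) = -3.72*q^2 + 6.55*q + 1.38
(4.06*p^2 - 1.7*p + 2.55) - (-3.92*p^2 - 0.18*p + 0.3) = 7.98*p^2 - 1.52*p + 2.25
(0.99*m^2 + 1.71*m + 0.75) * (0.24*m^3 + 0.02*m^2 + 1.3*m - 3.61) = 0.2376*m^5 + 0.4302*m^4 + 1.5012*m^3 - 1.3359*m^2 - 5.1981*m - 2.7075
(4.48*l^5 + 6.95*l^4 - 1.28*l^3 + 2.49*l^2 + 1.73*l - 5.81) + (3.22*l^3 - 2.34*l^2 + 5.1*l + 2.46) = 4.48*l^5 + 6.95*l^4 + 1.94*l^3 + 0.15*l^2 + 6.83*l - 3.35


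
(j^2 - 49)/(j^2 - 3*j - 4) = (49 - j^2)/(-j^2 + 3*j + 4)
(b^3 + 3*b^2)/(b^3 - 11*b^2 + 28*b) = b*(b + 3)/(b^2 - 11*b + 28)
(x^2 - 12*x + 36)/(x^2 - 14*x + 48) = (x - 6)/(x - 8)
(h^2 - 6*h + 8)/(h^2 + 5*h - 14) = (h - 4)/(h + 7)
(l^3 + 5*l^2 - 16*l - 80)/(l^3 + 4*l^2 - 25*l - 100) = (l - 4)/(l - 5)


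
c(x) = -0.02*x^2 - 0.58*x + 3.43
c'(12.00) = -1.06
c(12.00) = -6.41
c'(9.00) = -0.94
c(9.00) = -3.41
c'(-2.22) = -0.49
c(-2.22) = 4.62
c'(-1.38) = -0.52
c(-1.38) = 4.19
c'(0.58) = -0.60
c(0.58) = 3.09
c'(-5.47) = -0.36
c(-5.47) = 6.00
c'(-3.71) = -0.43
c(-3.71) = 5.31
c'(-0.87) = -0.55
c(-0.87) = 3.92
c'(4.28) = -0.75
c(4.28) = 0.58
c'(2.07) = -0.66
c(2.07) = 2.14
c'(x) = -0.04*x - 0.58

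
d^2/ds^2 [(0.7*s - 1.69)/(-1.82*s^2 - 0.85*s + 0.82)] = (-(0.7*s - 1.69)*(3.64*s + 0.85)*(7.28*s + 1.7) + (7.644*s - 4.9616)*(1.82*s^2 + 0.85*s - 0.82))/(1.82*s^2 + 0.85*s - 0.82)^3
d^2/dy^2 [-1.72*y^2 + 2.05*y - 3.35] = -3.44000000000000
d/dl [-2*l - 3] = -2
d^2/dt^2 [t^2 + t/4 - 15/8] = 2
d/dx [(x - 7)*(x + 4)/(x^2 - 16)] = 3/(x^2 - 8*x + 16)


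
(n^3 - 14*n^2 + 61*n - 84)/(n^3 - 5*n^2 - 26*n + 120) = (n^2 - 10*n + 21)/(n^2 - n - 30)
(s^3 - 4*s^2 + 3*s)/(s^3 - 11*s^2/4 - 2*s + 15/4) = 4*s/(4*s + 5)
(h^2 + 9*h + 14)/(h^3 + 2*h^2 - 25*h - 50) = (h + 7)/(h^2 - 25)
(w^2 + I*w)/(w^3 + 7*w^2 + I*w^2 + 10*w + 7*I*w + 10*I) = w/(w^2 + 7*w + 10)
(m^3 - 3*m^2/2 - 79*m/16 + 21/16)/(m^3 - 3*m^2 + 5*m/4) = (16*m^3 - 24*m^2 - 79*m + 21)/(4*m*(4*m^2 - 12*m + 5))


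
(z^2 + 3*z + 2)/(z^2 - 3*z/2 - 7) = 2*(z + 1)/(2*z - 7)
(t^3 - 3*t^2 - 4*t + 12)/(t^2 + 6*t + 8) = (t^2 - 5*t + 6)/(t + 4)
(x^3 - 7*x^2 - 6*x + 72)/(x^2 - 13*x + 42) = (x^2 - x - 12)/(x - 7)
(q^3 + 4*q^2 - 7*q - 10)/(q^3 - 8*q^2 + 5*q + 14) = (q + 5)/(q - 7)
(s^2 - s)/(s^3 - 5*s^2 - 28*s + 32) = s/(s^2 - 4*s - 32)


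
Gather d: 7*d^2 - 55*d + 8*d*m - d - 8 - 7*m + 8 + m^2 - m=7*d^2 + d*(8*m - 56) + m^2 - 8*m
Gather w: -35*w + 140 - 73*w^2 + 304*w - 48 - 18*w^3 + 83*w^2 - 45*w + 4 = -18*w^3 + 10*w^2 + 224*w + 96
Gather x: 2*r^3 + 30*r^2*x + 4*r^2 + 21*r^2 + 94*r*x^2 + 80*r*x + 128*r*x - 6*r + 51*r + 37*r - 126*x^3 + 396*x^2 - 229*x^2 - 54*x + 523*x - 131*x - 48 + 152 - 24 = 2*r^3 + 25*r^2 + 82*r - 126*x^3 + x^2*(94*r + 167) + x*(30*r^2 + 208*r + 338) + 80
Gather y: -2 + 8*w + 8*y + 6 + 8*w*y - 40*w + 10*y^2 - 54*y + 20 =-32*w + 10*y^2 + y*(8*w - 46) + 24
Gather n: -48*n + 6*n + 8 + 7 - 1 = 14 - 42*n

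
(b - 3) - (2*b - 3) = -b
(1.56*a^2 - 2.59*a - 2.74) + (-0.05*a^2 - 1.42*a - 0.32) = 1.51*a^2 - 4.01*a - 3.06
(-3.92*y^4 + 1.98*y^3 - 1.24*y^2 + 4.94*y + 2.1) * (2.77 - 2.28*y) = 8.9376*y^5 - 15.3728*y^4 + 8.3118*y^3 - 14.698*y^2 + 8.8958*y + 5.817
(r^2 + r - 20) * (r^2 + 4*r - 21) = r^4 + 5*r^3 - 37*r^2 - 101*r + 420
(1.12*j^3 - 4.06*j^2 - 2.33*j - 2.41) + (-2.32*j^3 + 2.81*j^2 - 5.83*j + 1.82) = -1.2*j^3 - 1.25*j^2 - 8.16*j - 0.59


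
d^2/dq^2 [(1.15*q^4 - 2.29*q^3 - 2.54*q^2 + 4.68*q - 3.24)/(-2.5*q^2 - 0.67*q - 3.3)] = (-14.375*q^6 - 11.5575*q^5 - 60.02241*q^4 - 143.420438*q^3 - 124.13286*q^2 + 413.8506*q + 25.465032)/(15.625*q^6 + 12.5625*q^5 + 65.24175*q^4 + 33.465763*q^3 + 86.11911*q^2 + 21.8889*q + 35.937)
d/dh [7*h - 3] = 7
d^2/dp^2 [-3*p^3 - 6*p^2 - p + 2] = -18*p - 12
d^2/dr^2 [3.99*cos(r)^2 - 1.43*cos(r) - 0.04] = 1.43*cos(r) - 7.98*cos(2*r)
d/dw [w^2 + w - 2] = 2*w + 1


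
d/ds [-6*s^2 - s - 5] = -12*s - 1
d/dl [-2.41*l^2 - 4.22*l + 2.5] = -4.82*l - 4.22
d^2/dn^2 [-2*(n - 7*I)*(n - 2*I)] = -4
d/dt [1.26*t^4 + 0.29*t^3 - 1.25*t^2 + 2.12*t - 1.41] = 5.04*t^3 + 0.87*t^2 - 2.5*t + 2.12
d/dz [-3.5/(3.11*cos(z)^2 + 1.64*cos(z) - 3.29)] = -(21.77*cos(z) + 5.74)*sin(z)/(3.11*cos(z)^2 + 1.64*cos(z) - 3.29)^2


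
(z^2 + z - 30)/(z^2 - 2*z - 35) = (-z^2 - z + 30)/(-z^2 + 2*z + 35)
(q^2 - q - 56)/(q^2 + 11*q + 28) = (q - 8)/(q + 4)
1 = 1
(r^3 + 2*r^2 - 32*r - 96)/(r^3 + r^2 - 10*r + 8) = (r^2 - 2*r - 24)/(r^2 - 3*r + 2)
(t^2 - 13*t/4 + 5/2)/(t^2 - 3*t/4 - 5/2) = (4*t - 5)/(4*t + 5)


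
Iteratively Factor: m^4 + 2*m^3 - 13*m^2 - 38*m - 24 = (m + 1)*(m^3 + m^2 - 14*m - 24) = (m + 1)*(m + 2)*(m^2 - m - 12) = (m - 4)*(m + 1)*(m + 2)*(m + 3)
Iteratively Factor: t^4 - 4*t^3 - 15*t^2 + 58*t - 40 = (t - 5)*(t^3 + t^2 - 10*t + 8) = (t - 5)*(t + 4)*(t^2 - 3*t + 2) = (t - 5)*(t - 2)*(t + 4)*(t - 1)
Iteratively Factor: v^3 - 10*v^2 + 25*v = (v - 5)*(v^2 - 5*v) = (v - 5)^2*(v)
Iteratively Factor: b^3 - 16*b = (b)*(b^2 - 16) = b*(b + 4)*(b - 4)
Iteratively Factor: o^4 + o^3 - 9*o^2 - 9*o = (o - 3)*(o^3 + 4*o^2 + 3*o) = o*(o - 3)*(o^2 + 4*o + 3) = o*(o - 3)*(o + 3)*(o + 1)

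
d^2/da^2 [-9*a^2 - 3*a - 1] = -18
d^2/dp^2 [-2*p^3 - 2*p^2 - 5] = -12*p - 4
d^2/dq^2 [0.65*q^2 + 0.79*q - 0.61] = 1.30000000000000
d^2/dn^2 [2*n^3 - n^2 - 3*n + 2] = 12*n - 2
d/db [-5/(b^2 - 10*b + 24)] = 10*(b - 5)/(b^2 - 10*b + 24)^2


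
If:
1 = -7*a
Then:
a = -1/7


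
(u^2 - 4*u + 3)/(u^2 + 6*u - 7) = (u - 3)/(u + 7)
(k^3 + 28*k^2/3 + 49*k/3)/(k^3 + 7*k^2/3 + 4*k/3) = (3*k^2 + 28*k + 49)/(3*k^2 + 7*k + 4)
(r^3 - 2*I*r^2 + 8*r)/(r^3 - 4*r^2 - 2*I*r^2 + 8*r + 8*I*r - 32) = r/(r - 4)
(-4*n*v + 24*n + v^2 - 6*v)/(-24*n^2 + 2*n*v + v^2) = (v - 6)/(6*n + v)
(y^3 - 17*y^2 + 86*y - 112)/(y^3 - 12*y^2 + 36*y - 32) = (y - 7)/(y - 2)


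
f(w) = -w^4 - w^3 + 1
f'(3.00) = -135.00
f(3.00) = -107.00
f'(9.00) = -3159.00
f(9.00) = -7289.00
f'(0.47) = -1.08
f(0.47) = 0.85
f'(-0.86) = 0.33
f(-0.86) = 1.09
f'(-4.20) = 243.43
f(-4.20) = -236.08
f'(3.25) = -169.00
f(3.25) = -144.89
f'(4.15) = -337.56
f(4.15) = -367.09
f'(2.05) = -47.07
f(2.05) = -25.28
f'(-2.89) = 71.49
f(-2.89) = -44.62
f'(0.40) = -0.74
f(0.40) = 0.91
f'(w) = -4*w^3 - 3*w^2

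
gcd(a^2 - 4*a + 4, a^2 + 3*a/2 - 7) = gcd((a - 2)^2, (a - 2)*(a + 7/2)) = a - 2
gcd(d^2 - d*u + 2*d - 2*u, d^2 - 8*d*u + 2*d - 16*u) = d + 2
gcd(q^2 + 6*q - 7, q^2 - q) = q - 1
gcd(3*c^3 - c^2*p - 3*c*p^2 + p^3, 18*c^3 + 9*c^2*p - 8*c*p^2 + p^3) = -3*c^2 - 2*c*p + p^2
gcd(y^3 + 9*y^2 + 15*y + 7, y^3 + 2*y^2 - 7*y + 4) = 1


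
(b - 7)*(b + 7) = b^2 - 49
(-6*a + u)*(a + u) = -6*a^2 - 5*a*u + u^2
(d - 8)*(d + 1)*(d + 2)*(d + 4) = d^4 - d^3 - 42*d^2 - 104*d - 64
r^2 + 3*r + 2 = (r + 1)*(r + 2)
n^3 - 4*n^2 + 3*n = n*(n - 3)*(n - 1)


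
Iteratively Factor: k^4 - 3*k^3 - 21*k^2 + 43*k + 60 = (k + 1)*(k^3 - 4*k^2 - 17*k + 60) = (k - 5)*(k + 1)*(k^2 + k - 12) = (k - 5)*(k + 1)*(k + 4)*(k - 3)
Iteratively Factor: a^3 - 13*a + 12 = (a - 3)*(a^2 + 3*a - 4) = (a - 3)*(a + 4)*(a - 1)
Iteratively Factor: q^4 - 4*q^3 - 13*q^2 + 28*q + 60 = (q + 2)*(q^3 - 6*q^2 - q + 30) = (q + 2)^2*(q^2 - 8*q + 15) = (q - 5)*(q + 2)^2*(q - 3)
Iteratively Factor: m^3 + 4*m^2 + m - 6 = (m - 1)*(m^2 + 5*m + 6) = (m - 1)*(m + 3)*(m + 2)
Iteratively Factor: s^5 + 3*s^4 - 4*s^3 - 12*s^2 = (s)*(s^4 + 3*s^3 - 4*s^2 - 12*s) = s*(s - 2)*(s^3 + 5*s^2 + 6*s) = s*(s - 2)*(s + 2)*(s^2 + 3*s) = s*(s - 2)*(s + 2)*(s + 3)*(s)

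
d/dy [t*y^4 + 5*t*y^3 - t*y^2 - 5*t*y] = t*(4*y^3 + 15*y^2 - 2*y - 5)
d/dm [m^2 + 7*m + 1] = 2*m + 7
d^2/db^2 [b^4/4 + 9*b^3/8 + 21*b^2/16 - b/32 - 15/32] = 3*b^2 + 27*b/4 + 21/8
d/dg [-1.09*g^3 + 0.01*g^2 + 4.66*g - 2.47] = -3.27*g^2 + 0.02*g + 4.66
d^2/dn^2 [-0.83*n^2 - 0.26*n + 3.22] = -1.66000000000000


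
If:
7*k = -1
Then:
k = -1/7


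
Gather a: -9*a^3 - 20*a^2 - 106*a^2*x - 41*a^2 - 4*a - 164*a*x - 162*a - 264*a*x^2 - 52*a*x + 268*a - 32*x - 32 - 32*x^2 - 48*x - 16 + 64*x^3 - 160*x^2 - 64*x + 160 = -9*a^3 + a^2*(-106*x - 61) + a*(-264*x^2 - 216*x + 102) + 64*x^3 - 192*x^2 - 144*x + 112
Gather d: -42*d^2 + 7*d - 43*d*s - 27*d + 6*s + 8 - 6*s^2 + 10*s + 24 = -42*d^2 + d*(-43*s - 20) - 6*s^2 + 16*s + 32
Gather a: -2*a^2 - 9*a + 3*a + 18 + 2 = -2*a^2 - 6*a + 20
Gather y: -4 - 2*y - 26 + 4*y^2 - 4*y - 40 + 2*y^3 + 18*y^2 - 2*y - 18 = 2*y^3 + 22*y^2 - 8*y - 88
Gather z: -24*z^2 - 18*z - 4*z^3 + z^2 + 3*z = -4*z^3 - 23*z^2 - 15*z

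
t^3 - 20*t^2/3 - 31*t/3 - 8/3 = (t - 8)*(t + 1/3)*(t + 1)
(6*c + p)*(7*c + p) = 42*c^2 + 13*c*p + p^2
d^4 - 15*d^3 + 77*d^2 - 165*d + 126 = (d - 7)*(d - 3)^2*(d - 2)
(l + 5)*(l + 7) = l^2 + 12*l + 35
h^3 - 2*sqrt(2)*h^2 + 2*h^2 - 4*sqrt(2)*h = h*(h + 2)*(h - 2*sqrt(2))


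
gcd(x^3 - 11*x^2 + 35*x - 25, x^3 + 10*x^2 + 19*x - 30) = x - 1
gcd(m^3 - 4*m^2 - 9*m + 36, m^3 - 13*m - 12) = m^2 - m - 12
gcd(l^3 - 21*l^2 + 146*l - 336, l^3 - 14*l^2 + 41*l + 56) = l^2 - 15*l + 56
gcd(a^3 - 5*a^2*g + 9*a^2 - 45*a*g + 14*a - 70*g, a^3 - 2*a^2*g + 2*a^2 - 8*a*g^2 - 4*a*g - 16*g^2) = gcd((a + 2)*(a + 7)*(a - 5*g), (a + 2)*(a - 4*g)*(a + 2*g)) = a + 2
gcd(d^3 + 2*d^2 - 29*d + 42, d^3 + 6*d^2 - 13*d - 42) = d^2 + 4*d - 21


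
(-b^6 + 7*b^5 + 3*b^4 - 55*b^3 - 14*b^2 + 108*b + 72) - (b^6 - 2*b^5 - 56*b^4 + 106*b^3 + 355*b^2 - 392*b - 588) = -2*b^6 + 9*b^5 + 59*b^4 - 161*b^3 - 369*b^2 + 500*b + 660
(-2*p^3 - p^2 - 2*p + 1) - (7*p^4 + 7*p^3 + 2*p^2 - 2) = -7*p^4 - 9*p^3 - 3*p^2 - 2*p + 3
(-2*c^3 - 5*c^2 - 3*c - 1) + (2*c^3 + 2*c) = -5*c^2 - c - 1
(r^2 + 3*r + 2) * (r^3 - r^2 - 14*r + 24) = r^5 + 2*r^4 - 15*r^3 - 20*r^2 + 44*r + 48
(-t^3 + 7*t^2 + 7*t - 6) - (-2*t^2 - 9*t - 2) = -t^3 + 9*t^2 + 16*t - 4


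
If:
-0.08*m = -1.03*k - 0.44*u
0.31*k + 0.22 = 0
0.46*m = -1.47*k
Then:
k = -0.71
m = 2.27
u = 2.07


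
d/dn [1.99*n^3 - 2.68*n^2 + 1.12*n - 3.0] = 5.97*n^2 - 5.36*n + 1.12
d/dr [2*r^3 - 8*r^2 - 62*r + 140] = 6*r^2 - 16*r - 62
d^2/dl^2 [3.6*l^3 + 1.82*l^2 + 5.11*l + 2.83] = 21.6*l + 3.64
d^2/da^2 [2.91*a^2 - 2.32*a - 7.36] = 5.82000000000000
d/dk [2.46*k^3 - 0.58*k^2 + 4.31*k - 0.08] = 7.38*k^2 - 1.16*k + 4.31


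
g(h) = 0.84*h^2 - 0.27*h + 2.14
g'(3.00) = 4.77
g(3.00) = 8.89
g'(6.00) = 9.81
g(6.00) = 30.76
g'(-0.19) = -0.59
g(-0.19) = 2.22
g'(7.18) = 11.79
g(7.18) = 43.51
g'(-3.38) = -5.95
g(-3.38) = 12.65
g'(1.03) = 1.46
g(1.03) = 2.75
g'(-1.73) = -3.18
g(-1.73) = 5.12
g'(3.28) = 5.24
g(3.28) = 10.29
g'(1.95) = 3.01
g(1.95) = 4.81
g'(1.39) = 2.07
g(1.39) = 3.39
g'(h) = 1.68*h - 0.27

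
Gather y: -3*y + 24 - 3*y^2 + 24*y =-3*y^2 + 21*y + 24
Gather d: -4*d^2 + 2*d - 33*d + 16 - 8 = -4*d^2 - 31*d + 8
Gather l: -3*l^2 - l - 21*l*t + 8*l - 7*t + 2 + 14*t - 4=-3*l^2 + l*(7 - 21*t) + 7*t - 2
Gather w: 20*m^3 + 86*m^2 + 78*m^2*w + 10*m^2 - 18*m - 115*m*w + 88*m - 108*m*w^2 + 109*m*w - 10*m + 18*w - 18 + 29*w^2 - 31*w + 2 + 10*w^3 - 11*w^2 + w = 20*m^3 + 96*m^2 + 60*m + 10*w^3 + w^2*(18 - 108*m) + w*(78*m^2 - 6*m - 12) - 16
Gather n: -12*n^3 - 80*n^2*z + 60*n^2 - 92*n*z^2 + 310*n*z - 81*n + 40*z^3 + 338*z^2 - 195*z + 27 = -12*n^3 + n^2*(60 - 80*z) + n*(-92*z^2 + 310*z - 81) + 40*z^3 + 338*z^2 - 195*z + 27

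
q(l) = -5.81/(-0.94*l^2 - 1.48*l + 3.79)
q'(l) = -5.81*(1.88*l + 1.48)/(-0.94*l^2 - 1.48*l + 3.79)^2 = (-10.9228*l - 8.5988)/(0.94*l^2 + 1.48*l - 3.79)^2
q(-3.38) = 2.98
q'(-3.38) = 7.47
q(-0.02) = -1.52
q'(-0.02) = -0.57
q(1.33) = -36.58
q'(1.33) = -916.68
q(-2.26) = -2.49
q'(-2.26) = 2.95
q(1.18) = -7.91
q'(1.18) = -39.80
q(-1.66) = -1.59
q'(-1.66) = 0.71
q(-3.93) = 1.18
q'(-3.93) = 1.42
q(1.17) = -7.53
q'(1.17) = -35.90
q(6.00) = 0.15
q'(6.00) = -0.05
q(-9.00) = 0.10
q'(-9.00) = 0.03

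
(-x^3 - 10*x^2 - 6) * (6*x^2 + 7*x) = -6*x^5 - 67*x^4 - 70*x^3 - 36*x^2 - 42*x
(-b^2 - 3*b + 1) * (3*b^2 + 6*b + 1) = -3*b^4 - 15*b^3 - 16*b^2 + 3*b + 1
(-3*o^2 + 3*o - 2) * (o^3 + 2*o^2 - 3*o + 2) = -3*o^5 - 3*o^4 + 13*o^3 - 19*o^2 + 12*o - 4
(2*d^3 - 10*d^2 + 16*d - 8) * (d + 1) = 2*d^4 - 8*d^3 + 6*d^2 + 8*d - 8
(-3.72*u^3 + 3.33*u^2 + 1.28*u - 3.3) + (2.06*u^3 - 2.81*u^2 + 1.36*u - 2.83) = -1.66*u^3 + 0.52*u^2 + 2.64*u - 6.13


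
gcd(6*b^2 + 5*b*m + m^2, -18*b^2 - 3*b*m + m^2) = 3*b + m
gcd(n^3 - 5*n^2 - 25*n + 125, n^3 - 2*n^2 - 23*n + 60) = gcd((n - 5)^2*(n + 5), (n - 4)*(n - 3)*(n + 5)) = n + 5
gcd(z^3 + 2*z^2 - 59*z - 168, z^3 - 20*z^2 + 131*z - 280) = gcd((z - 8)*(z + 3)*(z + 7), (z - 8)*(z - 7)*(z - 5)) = z - 8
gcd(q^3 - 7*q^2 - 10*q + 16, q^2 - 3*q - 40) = q - 8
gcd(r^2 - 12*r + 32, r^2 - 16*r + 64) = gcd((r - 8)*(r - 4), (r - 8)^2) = r - 8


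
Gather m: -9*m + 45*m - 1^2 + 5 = 36*m + 4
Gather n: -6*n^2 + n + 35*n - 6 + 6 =-6*n^2 + 36*n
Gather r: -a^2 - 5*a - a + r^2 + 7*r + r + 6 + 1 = -a^2 - 6*a + r^2 + 8*r + 7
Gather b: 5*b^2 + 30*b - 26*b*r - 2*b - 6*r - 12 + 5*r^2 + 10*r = 5*b^2 + b*(28 - 26*r) + 5*r^2 + 4*r - 12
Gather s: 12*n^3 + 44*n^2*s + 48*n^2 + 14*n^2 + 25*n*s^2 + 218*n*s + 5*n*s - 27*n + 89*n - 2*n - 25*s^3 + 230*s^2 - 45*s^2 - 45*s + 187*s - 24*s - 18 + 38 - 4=12*n^3 + 62*n^2 + 60*n - 25*s^3 + s^2*(25*n + 185) + s*(44*n^2 + 223*n + 118) + 16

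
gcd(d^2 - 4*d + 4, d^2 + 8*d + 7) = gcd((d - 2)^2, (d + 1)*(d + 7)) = 1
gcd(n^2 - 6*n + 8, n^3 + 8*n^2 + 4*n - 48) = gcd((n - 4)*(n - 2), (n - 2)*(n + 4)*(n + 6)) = n - 2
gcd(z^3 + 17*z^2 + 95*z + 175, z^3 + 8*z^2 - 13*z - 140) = z^2 + 12*z + 35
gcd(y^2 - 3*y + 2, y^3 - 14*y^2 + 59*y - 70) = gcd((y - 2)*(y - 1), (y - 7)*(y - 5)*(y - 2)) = y - 2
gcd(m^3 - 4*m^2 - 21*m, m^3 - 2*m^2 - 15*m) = m^2 + 3*m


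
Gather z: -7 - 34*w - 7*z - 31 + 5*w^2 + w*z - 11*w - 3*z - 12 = 5*w^2 - 45*w + z*(w - 10) - 50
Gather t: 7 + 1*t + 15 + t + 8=2*t + 30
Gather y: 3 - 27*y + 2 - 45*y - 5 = -72*y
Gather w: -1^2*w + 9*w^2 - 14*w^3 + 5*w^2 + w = -14*w^3 + 14*w^2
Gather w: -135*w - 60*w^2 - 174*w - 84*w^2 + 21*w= -144*w^2 - 288*w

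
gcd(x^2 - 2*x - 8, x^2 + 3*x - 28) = x - 4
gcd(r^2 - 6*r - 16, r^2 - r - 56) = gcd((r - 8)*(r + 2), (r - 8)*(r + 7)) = r - 8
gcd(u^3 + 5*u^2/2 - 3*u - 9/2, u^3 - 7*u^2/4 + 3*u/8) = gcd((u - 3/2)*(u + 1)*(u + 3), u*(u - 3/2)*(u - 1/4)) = u - 3/2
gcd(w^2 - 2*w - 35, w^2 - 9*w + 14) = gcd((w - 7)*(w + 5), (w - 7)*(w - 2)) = w - 7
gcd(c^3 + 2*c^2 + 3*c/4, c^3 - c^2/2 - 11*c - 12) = c + 3/2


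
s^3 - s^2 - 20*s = s*(s - 5)*(s + 4)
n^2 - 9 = (n - 3)*(n + 3)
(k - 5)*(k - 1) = k^2 - 6*k + 5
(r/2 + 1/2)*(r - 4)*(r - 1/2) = r^3/2 - 7*r^2/4 - 5*r/4 + 1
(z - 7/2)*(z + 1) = z^2 - 5*z/2 - 7/2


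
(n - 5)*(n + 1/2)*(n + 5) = n^3 + n^2/2 - 25*n - 25/2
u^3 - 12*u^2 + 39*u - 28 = (u - 7)*(u - 4)*(u - 1)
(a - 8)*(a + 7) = a^2 - a - 56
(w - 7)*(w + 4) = w^2 - 3*w - 28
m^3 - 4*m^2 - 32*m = m*(m - 8)*(m + 4)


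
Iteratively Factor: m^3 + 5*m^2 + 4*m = (m)*(m^2 + 5*m + 4) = m*(m + 4)*(m + 1)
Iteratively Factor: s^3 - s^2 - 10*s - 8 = (s + 2)*(s^2 - 3*s - 4) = (s + 1)*(s + 2)*(s - 4)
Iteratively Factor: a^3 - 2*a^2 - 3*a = (a)*(a^2 - 2*a - 3) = a*(a + 1)*(a - 3)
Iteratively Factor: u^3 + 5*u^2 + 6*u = (u + 3)*(u^2 + 2*u) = (u + 2)*(u + 3)*(u)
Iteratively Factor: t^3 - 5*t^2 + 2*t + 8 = (t - 2)*(t^2 - 3*t - 4) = (t - 2)*(t + 1)*(t - 4)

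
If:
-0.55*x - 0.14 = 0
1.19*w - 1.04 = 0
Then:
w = 0.87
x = -0.25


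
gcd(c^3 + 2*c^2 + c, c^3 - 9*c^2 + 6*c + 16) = c + 1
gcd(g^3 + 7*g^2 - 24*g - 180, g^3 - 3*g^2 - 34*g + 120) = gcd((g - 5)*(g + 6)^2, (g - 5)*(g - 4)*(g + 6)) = g^2 + g - 30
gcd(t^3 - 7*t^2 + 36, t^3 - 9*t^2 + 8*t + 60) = t^2 - 4*t - 12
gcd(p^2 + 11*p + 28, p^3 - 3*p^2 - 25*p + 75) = 1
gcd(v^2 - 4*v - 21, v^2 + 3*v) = v + 3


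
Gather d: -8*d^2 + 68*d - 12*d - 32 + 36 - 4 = -8*d^2 + 56*d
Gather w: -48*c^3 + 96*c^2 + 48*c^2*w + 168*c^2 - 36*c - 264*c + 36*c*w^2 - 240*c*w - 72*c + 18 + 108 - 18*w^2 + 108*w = -48*c^3 + 264*c^2 - 372*c + w^2*(36*c - 18) + w*(48*c^2 - 240*c + 108) + 126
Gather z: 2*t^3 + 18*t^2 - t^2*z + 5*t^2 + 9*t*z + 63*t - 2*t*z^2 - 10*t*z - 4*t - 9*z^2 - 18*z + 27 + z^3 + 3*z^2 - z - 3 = 2*t^3 + 23*t^2 + 59*t + z^3 + z^2*(-2*t - 6) + z*(-t^2 - t - 19) + 24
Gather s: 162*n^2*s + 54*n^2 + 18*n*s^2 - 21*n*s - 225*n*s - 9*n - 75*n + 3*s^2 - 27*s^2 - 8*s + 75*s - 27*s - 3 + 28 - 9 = 54*n^2 - 84*n + s^2*(18*n - 24) + s*(162*n^2 - 246*n + 40) + 16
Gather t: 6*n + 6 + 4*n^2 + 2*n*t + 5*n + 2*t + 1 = 4*n^2 + 11*n + t*(2*n + 2) + 7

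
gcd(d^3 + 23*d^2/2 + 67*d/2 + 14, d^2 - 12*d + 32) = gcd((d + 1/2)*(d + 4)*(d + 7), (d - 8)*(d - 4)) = 1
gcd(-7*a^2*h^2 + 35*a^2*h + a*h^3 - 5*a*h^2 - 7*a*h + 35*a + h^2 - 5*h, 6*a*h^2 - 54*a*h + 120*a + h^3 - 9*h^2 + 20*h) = h - 5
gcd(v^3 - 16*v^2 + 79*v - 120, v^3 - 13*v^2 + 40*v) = v^2 - 13*v + 40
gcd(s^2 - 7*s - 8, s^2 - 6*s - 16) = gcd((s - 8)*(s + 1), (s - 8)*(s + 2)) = s - 8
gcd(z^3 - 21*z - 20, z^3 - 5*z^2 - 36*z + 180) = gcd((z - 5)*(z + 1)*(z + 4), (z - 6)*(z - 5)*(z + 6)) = z - 5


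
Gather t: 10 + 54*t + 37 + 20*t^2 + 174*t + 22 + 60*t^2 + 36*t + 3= 80*t^2 + 264*t + 72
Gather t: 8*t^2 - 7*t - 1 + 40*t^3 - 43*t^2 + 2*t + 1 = 40*t^3 - 35*t^2 - 5*t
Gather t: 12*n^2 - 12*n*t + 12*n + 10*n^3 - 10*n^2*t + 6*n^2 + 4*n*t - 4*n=10*n^3 + 18*n^2 + 8*n + t*(-10*n^2 - 8*n)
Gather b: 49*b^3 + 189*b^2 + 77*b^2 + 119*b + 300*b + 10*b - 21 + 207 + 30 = 49*b^3 + 266*b^2 + 429*b + 216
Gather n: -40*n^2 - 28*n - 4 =-40*n^2 - 28*n - 4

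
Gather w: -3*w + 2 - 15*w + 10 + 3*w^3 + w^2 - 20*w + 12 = 3*w^3 + w^2 - 38*w + 24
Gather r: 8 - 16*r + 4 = 12 - 16*r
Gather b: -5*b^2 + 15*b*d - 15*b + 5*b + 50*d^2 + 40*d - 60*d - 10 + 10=-5*b^2 + b*(15*d - 10) + 50*d^2 - 20*d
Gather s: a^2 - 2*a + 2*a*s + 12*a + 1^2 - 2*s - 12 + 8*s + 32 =a^2 + 10*a + s*(2*a + 6) + 21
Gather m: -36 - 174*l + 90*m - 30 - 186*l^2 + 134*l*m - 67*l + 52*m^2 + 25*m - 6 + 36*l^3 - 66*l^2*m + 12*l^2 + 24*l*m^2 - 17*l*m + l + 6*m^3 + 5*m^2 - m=36*l^3 - 174*l^2 - 240*l + 6*m^3 + m^2*(24*l + 57) + m*(-66*l^2 + 117*l + 114) - 72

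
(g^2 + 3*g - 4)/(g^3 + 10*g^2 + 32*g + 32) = (g - 1)/(g^2 + 6*g + 8)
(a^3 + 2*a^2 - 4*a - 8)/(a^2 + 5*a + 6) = (a^2 - 4)/(a + 3)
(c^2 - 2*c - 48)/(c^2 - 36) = (c - 8)/(c - 6)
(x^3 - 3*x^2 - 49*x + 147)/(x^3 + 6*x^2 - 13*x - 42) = (x - 7)/(x + 2)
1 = 1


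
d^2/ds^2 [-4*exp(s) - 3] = -4*exp(s)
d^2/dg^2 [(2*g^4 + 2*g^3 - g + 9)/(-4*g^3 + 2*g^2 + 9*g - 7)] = 12*(-16*g^6 - 18*g^5 - 159*g^4 + 239*g^3 + 81*g^2 + 3*g - 132)/(64*g^9 - 96*g^8 - 384*g^7 + 760*g^6 + 528*g^5 - 1914*g^4 + 615*g^3 + 1407*g^2 - 1323*g + 343)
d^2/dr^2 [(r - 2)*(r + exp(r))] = r*exp(r) + 2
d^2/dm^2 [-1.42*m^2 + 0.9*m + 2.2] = -2.84000000000000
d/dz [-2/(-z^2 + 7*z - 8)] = 2*(7 - 2*z)/(z^2 - 7*z + 8)^2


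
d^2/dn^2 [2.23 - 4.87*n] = 0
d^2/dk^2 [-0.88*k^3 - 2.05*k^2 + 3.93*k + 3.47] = -5.28*k - 4.1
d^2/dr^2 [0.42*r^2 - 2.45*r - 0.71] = 0.840000000000000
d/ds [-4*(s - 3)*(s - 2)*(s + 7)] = -12*s^2 - 16*s + 116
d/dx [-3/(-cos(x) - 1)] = 3*sin(x)/(cos(x) + 1)^2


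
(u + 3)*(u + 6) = u^2 + 9*u + 18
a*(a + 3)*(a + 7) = a^3 + 10*a^2 + 21*a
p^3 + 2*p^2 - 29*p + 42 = (p - 3)*(p - 2)*(p + 7)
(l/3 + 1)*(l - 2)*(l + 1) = l^3/3 + 2*l^2/3 - 5*l/3 - 2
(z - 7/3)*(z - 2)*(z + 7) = z^3 + 8*z^2/3 - 77*z/3 + 98/3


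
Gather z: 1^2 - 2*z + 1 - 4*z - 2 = -6*z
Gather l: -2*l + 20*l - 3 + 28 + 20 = 18*l + 45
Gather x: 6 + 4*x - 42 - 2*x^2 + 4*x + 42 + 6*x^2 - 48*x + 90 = 4*x^2 - 40*x + 96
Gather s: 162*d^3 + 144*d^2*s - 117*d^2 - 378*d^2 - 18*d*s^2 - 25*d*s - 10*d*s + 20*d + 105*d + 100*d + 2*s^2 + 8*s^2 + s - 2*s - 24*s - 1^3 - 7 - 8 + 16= 162*d^3 - 495*d^2 + 225*d + s^2*(10 - 18*d) + s*(144*d^2 - 35*d - 25)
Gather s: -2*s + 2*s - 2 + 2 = 0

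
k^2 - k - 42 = (k - 7)*(k + 6)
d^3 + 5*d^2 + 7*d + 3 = (d + 1)^2*(d + 3)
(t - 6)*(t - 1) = t^2 - 7*t + 6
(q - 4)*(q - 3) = q^2 - 7*q + 12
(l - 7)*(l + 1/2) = l^2 - 13*l/2 - 7/2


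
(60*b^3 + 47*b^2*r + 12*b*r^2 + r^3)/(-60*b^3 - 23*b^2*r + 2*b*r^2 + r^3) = (5*b + r)/(-5*b + r)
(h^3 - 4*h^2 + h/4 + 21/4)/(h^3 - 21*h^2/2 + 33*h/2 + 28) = (h - 3/2)/(h - 8)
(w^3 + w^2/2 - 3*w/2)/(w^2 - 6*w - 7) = w*(-2*w^2 - w + 3)/(2*(-w^2 + 6*w + 7))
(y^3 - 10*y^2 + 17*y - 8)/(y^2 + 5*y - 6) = (y^2 - 9*y + 8)/(y + 6)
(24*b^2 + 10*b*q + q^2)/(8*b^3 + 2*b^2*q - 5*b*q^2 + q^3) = (24*b^2 + 10*b*q + q^2)/(8*b^3 + 2*b^2*q - 5*b*q^2 + q^3)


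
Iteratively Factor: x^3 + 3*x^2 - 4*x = (x + 4)*(x^2 - x) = x*(x + 4)*(x - 1)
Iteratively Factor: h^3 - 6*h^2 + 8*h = (h - 4)*(h^2 - 2*h) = (h - 4)*(h - 2)*(h)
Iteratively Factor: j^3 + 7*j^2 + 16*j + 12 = (j + 2)*(j^2 + 5*j + 6) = (j + 2)^2*(j + 3)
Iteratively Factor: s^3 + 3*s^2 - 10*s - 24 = (s + 2)*(s^2 + s - 12) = (s - 3)*(s + 2)*(s + 4)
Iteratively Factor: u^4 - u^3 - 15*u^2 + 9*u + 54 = (u + 3)*(u^3 - 4*u^2 - 3*u + 18) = (u - 3)*(u + 3)*(u^2 - u - 6) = (u - 3)^2*(u + 3)*(u + 2)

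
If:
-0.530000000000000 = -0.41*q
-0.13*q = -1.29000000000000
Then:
No Solution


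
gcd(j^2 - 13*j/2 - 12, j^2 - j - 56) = j - 8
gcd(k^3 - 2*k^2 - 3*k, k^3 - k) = k^2 + k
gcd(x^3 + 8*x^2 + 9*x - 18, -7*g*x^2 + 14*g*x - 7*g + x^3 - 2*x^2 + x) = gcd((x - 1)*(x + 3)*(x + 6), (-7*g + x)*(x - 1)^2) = x - 1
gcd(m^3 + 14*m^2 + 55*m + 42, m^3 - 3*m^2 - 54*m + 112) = m + 7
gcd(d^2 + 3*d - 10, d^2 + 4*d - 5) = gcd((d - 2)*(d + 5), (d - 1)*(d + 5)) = d + 5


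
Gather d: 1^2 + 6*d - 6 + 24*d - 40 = 30*d - 45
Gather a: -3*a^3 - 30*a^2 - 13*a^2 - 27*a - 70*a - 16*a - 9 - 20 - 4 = -3*a^3 - 43*a^2 - 113*a - 33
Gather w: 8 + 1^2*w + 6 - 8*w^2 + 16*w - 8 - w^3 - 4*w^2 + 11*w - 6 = -w^3 - 12*w^2 + 28*w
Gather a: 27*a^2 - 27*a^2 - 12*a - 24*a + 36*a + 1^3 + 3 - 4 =0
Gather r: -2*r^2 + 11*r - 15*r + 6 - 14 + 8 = -2*r^2 - 4*r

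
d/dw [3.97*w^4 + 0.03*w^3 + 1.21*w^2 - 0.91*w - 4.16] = 15.88*w^3 + 0.09*w^2 + 2.42*w - 0.91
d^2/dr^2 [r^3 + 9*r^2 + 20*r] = 6*r + 18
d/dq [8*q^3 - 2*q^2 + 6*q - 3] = 24*q^2 - 4*q + 6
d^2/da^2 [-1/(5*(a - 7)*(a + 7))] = 2*(-3*a^2 - 49)/(5*(a^6 - 147*a^4 + 7203*a^2 - 117649))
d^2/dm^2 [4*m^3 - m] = 24*m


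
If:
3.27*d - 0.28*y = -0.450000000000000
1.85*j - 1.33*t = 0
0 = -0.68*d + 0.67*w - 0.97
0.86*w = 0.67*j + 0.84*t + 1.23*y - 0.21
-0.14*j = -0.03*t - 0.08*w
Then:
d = -0.18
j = 1.03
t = 1.43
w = 1.27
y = -0.48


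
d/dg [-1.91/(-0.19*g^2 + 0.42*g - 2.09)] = (0.8022 - 0.7258*g)/(0.19*g^2 - 0.42*g + 2.09)^2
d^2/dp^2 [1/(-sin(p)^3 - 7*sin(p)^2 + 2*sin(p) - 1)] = (9*sin(p)^6 + 77*sin(p)^5 + 180*sin(p)^4 - 163*sin(p)^3 - 306*sin(p)^2 + 92*sin(p) + 6)/(sin(p)^3 + 7*sin(p)^2 - 2*sin(p) + 1)^3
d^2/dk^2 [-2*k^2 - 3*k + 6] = -4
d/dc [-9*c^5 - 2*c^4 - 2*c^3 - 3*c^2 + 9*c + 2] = -45*c^4 - 8*c^3 - 6*c^2 - 6*c + 9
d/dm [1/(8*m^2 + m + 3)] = (-16*m - 1)/(8*m^2 + m + 3)^2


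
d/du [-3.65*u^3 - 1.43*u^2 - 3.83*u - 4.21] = -10.95*u^2 - 2.86*u - 3.83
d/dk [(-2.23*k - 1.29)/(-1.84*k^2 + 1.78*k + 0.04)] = (-4.1032*k^2 - 4.7472*k + 2.207)/(3.3856*k^4 - 6.5504*k^3 + 3.0212*k^2 + 0.1424*k + 0.0016)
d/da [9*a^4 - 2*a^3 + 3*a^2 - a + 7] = 36*a^3 - 6*a^2 + 6*a - 1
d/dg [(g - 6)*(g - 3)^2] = 3*(g - 5)*(g - 3)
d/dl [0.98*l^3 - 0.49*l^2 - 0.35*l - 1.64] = 2.94*l^2 - 0.98*l - 0.35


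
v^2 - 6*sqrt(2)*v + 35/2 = (v - 7*sqrt(2)/2)*(v - 5*sqrt(2)/2)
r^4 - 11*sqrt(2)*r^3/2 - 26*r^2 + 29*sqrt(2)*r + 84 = (r - 7*sqrt(2))*(r - 3*sqrt(2)/2)*(r + sqrt(2))*(r + 2*sqrt(2))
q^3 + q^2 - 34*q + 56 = (q - 4)*(q - 2)*(q + 7)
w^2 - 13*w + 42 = (w - 7)*(w - 6)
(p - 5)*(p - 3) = p^2 - 8*p + 15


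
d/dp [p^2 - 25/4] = 2*p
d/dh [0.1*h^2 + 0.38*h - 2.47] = 0.2*h + 0.38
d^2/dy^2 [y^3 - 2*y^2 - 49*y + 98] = 6*y - 4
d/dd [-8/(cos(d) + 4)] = -8*sin(d)/(cos(d) + 4)^2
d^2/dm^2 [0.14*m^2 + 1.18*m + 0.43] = 0.280000000000000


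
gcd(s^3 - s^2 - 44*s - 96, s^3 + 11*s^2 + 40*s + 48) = s^2 + 7*s + 12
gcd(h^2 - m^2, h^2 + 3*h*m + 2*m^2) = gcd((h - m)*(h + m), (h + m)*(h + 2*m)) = h + m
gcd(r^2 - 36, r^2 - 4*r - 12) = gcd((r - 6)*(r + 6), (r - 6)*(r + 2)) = r - 6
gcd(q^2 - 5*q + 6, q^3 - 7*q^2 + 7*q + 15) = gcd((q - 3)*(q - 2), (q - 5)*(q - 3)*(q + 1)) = q - 3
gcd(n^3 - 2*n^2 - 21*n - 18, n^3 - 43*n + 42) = n - 6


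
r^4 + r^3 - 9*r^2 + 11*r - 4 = (r - 1)^3*(r + 4)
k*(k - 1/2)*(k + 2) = k^3 + 3*k^2/2 - k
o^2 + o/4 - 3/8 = (o - 1/2)*(o + 3/4)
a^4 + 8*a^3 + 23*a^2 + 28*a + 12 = (a + 1)*(a + 2)^2*(a + 3)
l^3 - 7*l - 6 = (l - 3)*(l + 1)*(l + 2)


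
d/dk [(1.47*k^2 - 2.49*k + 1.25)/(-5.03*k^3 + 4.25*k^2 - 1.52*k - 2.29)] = (7.3941*k^4 - 25.0494*k^3 + 27.2106*k^2 - 17.3576*k + 7.6021)/(25.3009*k^6 - 42.755*k^5 + 33.3537*k^4 + 10.1174*k^3 - 17.1546*k^2 + 6.9616*k + 5.2441)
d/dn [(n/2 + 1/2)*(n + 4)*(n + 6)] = 3*n^2/2 + 11*n + 17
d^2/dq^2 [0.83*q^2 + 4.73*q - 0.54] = 1.66000000000000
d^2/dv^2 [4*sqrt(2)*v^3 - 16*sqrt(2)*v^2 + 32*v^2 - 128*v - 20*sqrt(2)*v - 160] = 24*sqrt(2)*v - 32*sqrt(2) + 64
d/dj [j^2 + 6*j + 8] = 2*j + 6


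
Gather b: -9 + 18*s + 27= 18*s + 18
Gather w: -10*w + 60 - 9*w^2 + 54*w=-9*w^2 + 44*w + 60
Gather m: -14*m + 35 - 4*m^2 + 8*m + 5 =-4*m^2 - 6*m + 40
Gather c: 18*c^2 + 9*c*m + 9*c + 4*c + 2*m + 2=18*c^2 + c*(9*m + 13) + 2*m + 2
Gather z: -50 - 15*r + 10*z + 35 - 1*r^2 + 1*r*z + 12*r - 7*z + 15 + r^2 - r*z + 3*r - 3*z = 0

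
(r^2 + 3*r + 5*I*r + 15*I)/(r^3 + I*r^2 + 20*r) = (r + 3)/(r*(r - 4*I))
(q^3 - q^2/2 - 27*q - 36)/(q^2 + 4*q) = q - 9/2 - 9/q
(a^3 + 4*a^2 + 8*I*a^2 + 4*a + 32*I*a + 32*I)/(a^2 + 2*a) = a + 2 + 8*I + 16*I/a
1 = 1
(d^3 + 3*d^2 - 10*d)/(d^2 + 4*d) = (d^2 + 3*d - 10)/(d + 4)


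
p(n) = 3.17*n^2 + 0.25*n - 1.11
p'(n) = 6.34*n + 0.25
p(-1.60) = 6.61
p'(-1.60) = -9.89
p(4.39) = 61.08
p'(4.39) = 28.08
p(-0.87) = 1.07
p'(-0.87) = -5.27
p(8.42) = 225.74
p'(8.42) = 53.63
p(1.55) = 6.89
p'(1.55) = 10.08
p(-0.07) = -1.11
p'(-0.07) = -0.19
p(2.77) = 23.91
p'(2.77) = 17.81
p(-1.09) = 2.38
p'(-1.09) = -6.66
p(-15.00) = 708.39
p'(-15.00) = -94.85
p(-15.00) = 708.39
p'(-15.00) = -94.85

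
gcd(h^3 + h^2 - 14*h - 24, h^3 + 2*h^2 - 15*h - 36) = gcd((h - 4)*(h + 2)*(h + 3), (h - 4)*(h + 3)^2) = h^2 - h - 12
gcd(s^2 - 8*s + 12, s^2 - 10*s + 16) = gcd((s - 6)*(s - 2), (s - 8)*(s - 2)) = s - 2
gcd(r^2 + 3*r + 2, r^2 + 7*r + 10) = r + 2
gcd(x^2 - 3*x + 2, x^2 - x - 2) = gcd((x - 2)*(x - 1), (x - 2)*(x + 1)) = x - 2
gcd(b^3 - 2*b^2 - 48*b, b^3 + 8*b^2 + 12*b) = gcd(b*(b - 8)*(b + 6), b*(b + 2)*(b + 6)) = b^2 + 6*b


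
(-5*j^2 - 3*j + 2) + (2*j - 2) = -5*j^2 - j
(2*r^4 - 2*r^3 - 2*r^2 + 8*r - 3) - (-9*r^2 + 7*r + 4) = 2*r^4 - 2*r^3 + 7*r^2 + r - 7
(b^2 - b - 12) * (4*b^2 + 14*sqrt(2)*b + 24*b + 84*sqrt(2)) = 4*b^4 + 14*sqrt(2)*b^3 + 20*b^3 - 72*b^2 + 70*sqrt(2)*b^2 - 252*sqrt(2)*b - 288*b - 1008*sqrt(2)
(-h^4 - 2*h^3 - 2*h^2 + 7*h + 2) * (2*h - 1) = -2*h^5 - 3*h^4 - 2*h^3 + 16*h^2 - 3*h - 2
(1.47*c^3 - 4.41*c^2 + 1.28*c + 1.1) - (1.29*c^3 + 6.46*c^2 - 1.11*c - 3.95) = 0.18*c^3 - 10.87*c^2 + 2.39*c + 5.05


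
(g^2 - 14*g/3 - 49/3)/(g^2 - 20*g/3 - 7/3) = (3*g + 7)/(3*g + 1)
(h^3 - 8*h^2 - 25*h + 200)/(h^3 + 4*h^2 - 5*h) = (h^2 - 13*h + 40)/(h*(h - 1))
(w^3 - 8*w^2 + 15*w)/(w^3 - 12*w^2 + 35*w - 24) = w*(w - 5)/(w^2 - 9*w + 8)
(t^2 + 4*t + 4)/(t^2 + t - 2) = (t + 2)/(t - 1)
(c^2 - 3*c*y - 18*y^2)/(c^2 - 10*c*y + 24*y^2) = (-c - 3*y)/(-c + 4*y)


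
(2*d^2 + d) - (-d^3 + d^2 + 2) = d^3 + d^2 + d - 2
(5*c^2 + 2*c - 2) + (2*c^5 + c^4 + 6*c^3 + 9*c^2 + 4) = 2*c^5 + c^4 + 6*c^3 + 14*c^2 + 2*c + 2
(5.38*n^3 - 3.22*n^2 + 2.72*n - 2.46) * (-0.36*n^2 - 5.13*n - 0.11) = -1.9368*n^5 - 26.4402*n^4 + 14.9476*n^3 - 12.7138*n^2 + 12.3206*n + 0.2706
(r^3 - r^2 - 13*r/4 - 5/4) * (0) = 0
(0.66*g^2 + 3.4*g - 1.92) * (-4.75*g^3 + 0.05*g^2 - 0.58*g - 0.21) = -3.135*g^5 - 16.117*g^4 + 8.9072*g^3 - 2.2066*g^2 + 0.3996*g + 0.4032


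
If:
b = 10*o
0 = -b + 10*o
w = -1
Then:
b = 10*o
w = -1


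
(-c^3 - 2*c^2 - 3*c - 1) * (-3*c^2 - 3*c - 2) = 3*c^5 + 9*c^4 + 17*c^3 + 16*c^2 + 9*c + 2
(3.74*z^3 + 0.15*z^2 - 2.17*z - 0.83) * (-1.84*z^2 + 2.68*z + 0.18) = -6.8816*z^5 + 9.7472*z^4 + 5.068*z^3 - 4.2614*z^2 - 2.615*z - 0.1494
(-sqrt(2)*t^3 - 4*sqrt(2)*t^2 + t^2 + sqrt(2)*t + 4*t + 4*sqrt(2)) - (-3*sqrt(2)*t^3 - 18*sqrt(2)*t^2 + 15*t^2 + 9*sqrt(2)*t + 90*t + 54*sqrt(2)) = 2*sqrt(2)*t^3 - 14*t^2 + 14*sqrt(2)*t^2 - 86*t - 8*sqrt(2)*t - 50*sqrt(2)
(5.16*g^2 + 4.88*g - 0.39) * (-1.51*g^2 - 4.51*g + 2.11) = -7.7916*g^4 - 30.6404*g^3 - 10.5323*g^2 + 12.0557*g - 0.8229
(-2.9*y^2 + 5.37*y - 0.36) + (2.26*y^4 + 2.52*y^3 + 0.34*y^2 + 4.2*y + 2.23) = 2.26*y^4 + 2.52*y^3 - 2.56*y^2 + 9.57*y + 1.87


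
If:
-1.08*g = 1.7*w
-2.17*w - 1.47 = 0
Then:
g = 1.07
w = -0.68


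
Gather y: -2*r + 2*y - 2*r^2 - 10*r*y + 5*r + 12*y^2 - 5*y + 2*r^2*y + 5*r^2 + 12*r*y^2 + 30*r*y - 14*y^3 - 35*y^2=3*r^2 + 3*r - 14*y^3 + y^2*(12*r - 23) + y*(2*r^2 + 20*r - 3)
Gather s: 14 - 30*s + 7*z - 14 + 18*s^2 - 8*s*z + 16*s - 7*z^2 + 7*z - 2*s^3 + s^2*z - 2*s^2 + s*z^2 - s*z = -2*s^3 + s^2*(z + 16) + s*(z^2 - 9*z - 14) - 7*z^2 + 14*z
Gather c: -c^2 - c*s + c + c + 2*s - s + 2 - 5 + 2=-c^2 + c*(2 - s) + s - 1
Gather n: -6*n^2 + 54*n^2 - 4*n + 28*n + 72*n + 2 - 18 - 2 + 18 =48*n^2 + 96*n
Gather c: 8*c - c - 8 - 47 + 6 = 7*c - 49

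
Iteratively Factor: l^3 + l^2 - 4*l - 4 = (l - 2)*(l^2 + 3*l + 2) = (l - 2)*(l + 1)*(l + 2)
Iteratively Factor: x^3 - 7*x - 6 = (x - 3)*(x^2 + 3*x + 2) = (x - 3)*(x + 1)*(x + 2)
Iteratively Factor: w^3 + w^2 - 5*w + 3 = (w + 3)*(w^2 - 2*w + 1) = (w - 1)*(w + 3)*(w - 1)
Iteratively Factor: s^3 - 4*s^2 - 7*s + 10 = (s - 5)*(s^2 + s - 2) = (s - 5)*(s - 1)*(s + 2)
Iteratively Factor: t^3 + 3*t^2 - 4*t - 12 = (t + 2)*(t^2 + t - 6) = (t - 2)*(t + 2)*(t + 3)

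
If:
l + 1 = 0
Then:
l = -1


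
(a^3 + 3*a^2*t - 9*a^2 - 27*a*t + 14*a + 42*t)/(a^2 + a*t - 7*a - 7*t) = (a^2 + 3*a*t - 2*a - 6*t)/(a + t)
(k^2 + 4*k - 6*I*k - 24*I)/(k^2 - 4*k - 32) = (k - 6*I)/(k - 8)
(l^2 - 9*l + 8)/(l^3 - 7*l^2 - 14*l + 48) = (l - 1)/(l^2 + l - 6)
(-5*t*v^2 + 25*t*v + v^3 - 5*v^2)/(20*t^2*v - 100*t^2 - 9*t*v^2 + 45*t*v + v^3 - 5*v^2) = -v/(4*t - v)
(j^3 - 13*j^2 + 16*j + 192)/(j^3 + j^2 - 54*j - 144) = (j - 8)/(j + 6)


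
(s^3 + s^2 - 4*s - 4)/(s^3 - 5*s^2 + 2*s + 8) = (s + 2)/(s - 4)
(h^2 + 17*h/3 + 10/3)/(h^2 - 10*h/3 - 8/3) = (h + 5)/(h - 4)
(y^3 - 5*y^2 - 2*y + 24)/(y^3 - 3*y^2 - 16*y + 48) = (y + 2)/(y + 4)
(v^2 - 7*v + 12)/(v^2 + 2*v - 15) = (v - 4)/(v + 5)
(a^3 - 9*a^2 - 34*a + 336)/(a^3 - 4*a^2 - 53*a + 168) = (a^2 - a - 42)/(a^2 + 4*a - 21)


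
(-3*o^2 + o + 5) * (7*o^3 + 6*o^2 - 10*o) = -21*o^5 - 11*o^4 + 71*o^3 + 20*o^2 - 50*o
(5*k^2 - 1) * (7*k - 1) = 35*k^3 - 5*k^2 - 7*k + 1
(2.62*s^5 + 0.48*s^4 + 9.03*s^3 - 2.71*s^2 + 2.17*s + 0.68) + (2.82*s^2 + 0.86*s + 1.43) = 2.62*s^5 + 0.48*s^4 + 9.03*s^3 + 0.11*s^2 + 3.03*s + 2.11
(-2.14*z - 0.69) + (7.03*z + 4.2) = 4.89*z + 3.51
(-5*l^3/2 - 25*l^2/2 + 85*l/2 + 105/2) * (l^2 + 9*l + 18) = -5*l^5/2 - 35*l^4 - 115*l^3 + 210*l^2 + 2475*l/2 + 945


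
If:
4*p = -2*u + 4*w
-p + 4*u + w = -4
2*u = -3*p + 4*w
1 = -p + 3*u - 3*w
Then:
No Solution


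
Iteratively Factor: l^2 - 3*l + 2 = (l - 2)*(l - 1)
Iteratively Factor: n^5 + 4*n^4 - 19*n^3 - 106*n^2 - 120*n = (n + 3)*(n^4 + n^3 - 22*n^2 - 40*n) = (n + 3)*(n + 4)*(n^3 - 3*n^2 - 10*n) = n*(n + 3)*(n + 4)*(n^2 - 3*n - 10) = n*(n - 5)*(n + 3)*(n + 4)*(n + 2)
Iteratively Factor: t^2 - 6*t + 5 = (t - 1)*(t - 5)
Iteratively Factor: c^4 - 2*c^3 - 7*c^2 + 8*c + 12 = (c - 3)*(c^3 + c^2 - 4*c - 4) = (c - 3)*(c + 2)*(c^2 - c - 2) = (c - 3)*(c - 2)*(c + 2)*(c + 1)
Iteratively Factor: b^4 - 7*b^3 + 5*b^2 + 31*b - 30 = (b - 1)*(b^3 - 6*b^2 - b + 30) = (b - 3)*(b - 1)*(b^2 - 3*b - 10) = (b - 3)*(b - 1)*(b + 2)*(b - 5)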